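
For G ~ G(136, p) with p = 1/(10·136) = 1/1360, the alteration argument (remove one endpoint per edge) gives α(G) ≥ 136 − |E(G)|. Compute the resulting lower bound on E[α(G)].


E[|E(G)|] = C(136, 2)·p = 9180 · (1/1360) = 27/4.
E[α(G)] ≥ n − E[|E(G)|] = 136 − 27/4 = 517/4.
Numerically: ≈ 129.250.
(This is only a lower bound; the true E[α(G)] may be larger.)

E[α(G)] ≥ 517/4 ≈ 129.250.


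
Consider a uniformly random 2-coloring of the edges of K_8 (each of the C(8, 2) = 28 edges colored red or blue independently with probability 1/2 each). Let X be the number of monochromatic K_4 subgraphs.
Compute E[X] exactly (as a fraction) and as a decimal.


Let X = Σ_S X_S over the C(8, 4) = 70 subsets S of size 4, where X_S = 1 if the K_4 on S is monochromatic.
For a fixed S, the K_4 on S has C(4, 2) = 6 edges. P[all 6 edges red] = (1/2)^6, and likewise for blue, so P[monochromatic] = 2·(1/2)^6 = 2^{1 − 6} = 1/32.
Summing: E[X] = C(8, 4) · 2^{1 − 6} = 70 · 1/32 = 35/16.
Numerically: E[X] ≈ 2.187500.

E[X] = C(8,4)·2^(1−C(4,2)) = 35/16 ≈ 2.187500.


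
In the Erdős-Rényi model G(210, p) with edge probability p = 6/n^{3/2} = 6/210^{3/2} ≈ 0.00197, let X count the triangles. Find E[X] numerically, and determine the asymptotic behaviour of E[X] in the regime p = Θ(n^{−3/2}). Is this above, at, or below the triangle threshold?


Number of potential triangles: C(210, 3) = 1521520.
Each occurs with probability p³ ≈ (0.00197)³ ≈ 7.66420e-09.
By linearity: E[X] = C(210, 3)·p³ ≈ 1521520 · 7.66420e-09 ≈ 0.012.
Since α = 3/2 > 1, p = c/n^{3/2} = o(1/n) is below the triangle threshold p ~ 1/n. Asymptotically E[X] ~ (c³/6)·n^{3(1−α)} = (6³/6)·n^{-1.5} → 0, so by Markov's inequality G has no triangles w.h.p.

E[X] ≈ 0.012; in regime p = Θ(1/n^{3/2}) E[X] tends to 0 (below the triangle threshold p ~ 1/n).


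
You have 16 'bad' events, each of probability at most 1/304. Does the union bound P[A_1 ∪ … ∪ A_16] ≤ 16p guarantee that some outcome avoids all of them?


Union bound: P[∪_{i=1}^{16} A_i] ≤ Σ_i P[A_i] ≤ 16·p = 16·(1/304) = 1/19.
Numerically: 1/19 ≈ 0.0526.
Is 1/19 < 1? YES.
Since P[∪ A_i] ≤ 1/19 < 1, the complement has P[∩ A_i^c] ≥ 1 − 1/19 = 18/19 > 0, so some outcome avoids every A_i.

16·p = 1/19 ≈ 0.0526; existence CERTIFIED by the union bound.


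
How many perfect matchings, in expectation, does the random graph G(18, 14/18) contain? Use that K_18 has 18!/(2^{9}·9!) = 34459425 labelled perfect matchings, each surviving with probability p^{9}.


K_18 has 18!/(2^{9}·9!) = 34459425 labelled perfect matchings.
For each such perfect matching H, let X_H = 1 if all 9 edges of H are present in G. Then P[X_H = 1] = p^{9} = (7/9)^{9} = 40353607/387420489.
By linearity: E[X] = Σ_H E[X_H] = 34459425 · p^{9} = 34459425 · 40353607/387420489 = 17167433257975/4782969.
Numerically: E[X] ≈ 3.58928e+06.

E[X] = 34459425 · (7/9)^{9} = 17167433257975/4782969 ≈ 3.58928e+06.


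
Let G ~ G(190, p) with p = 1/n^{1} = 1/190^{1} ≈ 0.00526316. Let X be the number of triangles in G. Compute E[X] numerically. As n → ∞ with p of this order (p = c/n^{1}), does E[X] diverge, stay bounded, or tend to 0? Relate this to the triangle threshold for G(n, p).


Number of potential triangles: C(190, 3) = 1125180.
Each occurs with probability p³ ≈ (0.00526316)³ ≈ 1.45793847e-07.
By linearity: E[X] = C(190, 3)·p³ ≈ 1125180 · 1.45793847e-07 ≈ 0.164044.
Here α = 1, so p = 1/n is exactly at the triangle threshold p ~ 1/n. Asymptotically E[X] → c³/6 = 1³/6 = 1/6 ≈ 0.166667, a bounded constant. In this regime the triangle count is asymptotically Poisson(c³/6).

E[X] ≈ 0.164044; in regime p = Θ(1/n^{1}) E[X] stays bounded (at the triangle threshold p ~ 1/n).


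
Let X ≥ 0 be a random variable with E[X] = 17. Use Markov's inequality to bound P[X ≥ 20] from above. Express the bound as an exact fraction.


μ = E[X] = 17, a = 20.
Markov: P[X ≥ 20] ≤ μ/a = (17)/20 = 17/20.
Numerically: ≈ 0.85000.
(Since a = 20 > μ = 17.00000, the bound 17/20 is < 1 and informative.)

P[X ≥ 20] ≤ 17/20 ≈ 0.85000.


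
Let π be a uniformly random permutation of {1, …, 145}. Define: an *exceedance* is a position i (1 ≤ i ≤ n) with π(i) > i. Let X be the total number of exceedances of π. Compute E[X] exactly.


Write X = Σ_{i=1}^{145} X_i, where X_i = 1_{π(i) > i}.
For each fixed i, π(i) is uniform over {1, …, 145} (marginal of a uniform permutation), so P[π(i) > i] = (n − i)/n. Summing: Σ_{i=1}^{145} (n − i)/n = (0 + 1 + … + 144)/145 = 145(145 − 1)/(2·145) = (145 − 1)/2.
Hence E[X] = Σ_{i=1}^{145} (145 − i)/145 = 72 ≈ 72.0000.

E[X] = 72 = 72.0000.


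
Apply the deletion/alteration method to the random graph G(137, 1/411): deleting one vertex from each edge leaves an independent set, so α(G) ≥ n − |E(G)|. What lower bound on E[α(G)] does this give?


E[|E(G)|] = C(137, 2)·p = 9316 · (1/411) = 68/3.
E[α(G)] ≥ n − E[|E(G)|] = 137 − 68/3 = 343/3.
Numerically: ≈ 114.333333.
(This is only a lower bound; the true E[α(G)] may be larger.)

E[α(G)] ≥ 343/3 ≈ 114.333333.


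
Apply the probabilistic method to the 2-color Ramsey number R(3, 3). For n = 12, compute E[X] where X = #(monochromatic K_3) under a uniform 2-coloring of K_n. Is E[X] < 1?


E[X] = C(12, 3) · 2^{1 − 3} = 220 · 2^{−2} = 220/4.
As a reduced fraction: E[X] = 55 ≈ 55.0000000.
Is E[X] < 1? NO.
Since E[X] ≥ 1, the first-moment bound is inconclusive at n = 12; it does NOT by itself certify R(3, 3) > 12.

E[X] = 55 ≈ 55.0000000; E[X] ≥ 1; first-moment method inconclusive here.


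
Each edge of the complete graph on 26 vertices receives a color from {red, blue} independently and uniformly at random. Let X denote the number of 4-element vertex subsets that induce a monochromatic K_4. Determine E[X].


Let X = Σ_S X_S over the C(26, 4) = 14950 subsets S of size 4, where X_S = 1 if the K_4 on S is monochromatic.
For a fixed S, the K_4 on S has C(4, 2) = 6 edges. P[all 6 edges red] = (1/2)^6, and likewise for blue, so P[monochromatic] = 2·(1/2)^6 = 2^{1 − 6} = 1/32.
By linearity of expectation: E[X] = C(26, 4) · 2^{1 − 6} = 14950 · 1/32 = 7475/16.
Numerically: E[X] ≈ 467.188.

E[X] = C(26,4)·2^(1−C(4,2)) = 7475/16 ≈ 467.188.


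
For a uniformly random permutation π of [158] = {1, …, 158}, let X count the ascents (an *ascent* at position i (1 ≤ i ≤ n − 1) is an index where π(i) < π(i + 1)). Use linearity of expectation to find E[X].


Write X = Σ X_I over i = 1, …, 157, with X_I the indicator of one ascent.
There are 157 indicators.
For each fixed i, the pair (π(i), π(i+1)) is a uniformly random ordered pair of distinct values from {1, …, 158}; by symmetry P[π(i) < π(i+1)] = 1/2.
By linearity: E[X] = 157 · (1/2) = (158 − 1) · (1/2) = 157/2 ≈ 78.50000.

E[X] = 157/2 = 78.50000.


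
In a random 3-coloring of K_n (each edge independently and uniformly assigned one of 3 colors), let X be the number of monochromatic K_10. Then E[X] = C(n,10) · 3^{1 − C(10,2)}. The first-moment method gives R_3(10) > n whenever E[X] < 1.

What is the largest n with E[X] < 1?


We need C(n, 10) · 3^{1 − 45} < 1, i.e. C(n, 10) < 3^{45 − 1} = 984770902183611232881.
Check values of n near the boundary:
  n = 572: C(572, 10) = 954640815642161682606; 954640815642161682606 < 984770902183611232881? YES
  n = 573: C(573, 10) = 971597135635805762226; 971597135635805762226 < 984770902183611232881? YES
  n = 574: C(574, 10) = 988824035203816502691; 988824035203816502691 < 984770902183611232881? NO
  n = 575: C(575, 10) = 1006325345561406175305; 1006325345561406175305 < 984770902183611232881? NO
  n = 576: C(576, 10) = 1024104945306307344480; 1024104945306307344480 < 984770902183611232881? NO
The largest n with C(n, 10) < 984770902183611232881 is n = 573 (where E[X] = 35985079097622435638/36472996377170786403 ≈ 0.98662). Hence R_3(10) > 573, i.e. R_3(10) ≥ 574.

Largest n = 573; hence R_3(10) > 573.


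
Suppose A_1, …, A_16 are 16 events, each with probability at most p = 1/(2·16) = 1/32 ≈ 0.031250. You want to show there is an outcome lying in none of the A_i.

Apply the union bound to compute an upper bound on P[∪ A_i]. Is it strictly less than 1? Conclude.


Union bound: P[∪_{i=1}^{16} A_i] ≤ Σ_i P[A_i] ≤ 16·p = 16·(1/32) = 1/2.
Numerically: 1/2 ≈ 0.500000.
Is 1/2 < 1? YES.
Since P[∪ A_i] ≤ 1/2 < 1, the complement has P[∩ A_i^c] ≥ 1 − 1/2 = 1/2 > 0, so some outcome avoids every A_i.

16·p = 1/2 ≈ 0.500000; existence CERTIFIED by the union bound.


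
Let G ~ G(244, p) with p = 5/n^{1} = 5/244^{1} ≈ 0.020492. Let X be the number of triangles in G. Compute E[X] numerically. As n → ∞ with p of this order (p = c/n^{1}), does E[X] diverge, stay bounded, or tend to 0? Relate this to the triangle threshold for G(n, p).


Number of potential triangles: C(244, 3) = 2391444.
Each occurs with probability p³ ≈ (0.020492)³ ≈ 8.6047951e-06.
By linearity: E[X] = C(244, 3)·p³ ≈ 2391444 · 8.6047951e-06 ≈ 20.57789.
Here α = 1, so p = 5/n is exactly at the triangle threshold p ~ 1/n. Asymptotically E[X] → c³/6 = 5³/6 = 125/6 ≈ 20.83333, a bounded constant. In this regime the triangle count is asymptotically Poisson(c³/6).

E[X] ≈ 20.57789; in regime p = Θ(1/n^{1}) E[X] stays bounded (at the triangle threshold p ~ 1/n).


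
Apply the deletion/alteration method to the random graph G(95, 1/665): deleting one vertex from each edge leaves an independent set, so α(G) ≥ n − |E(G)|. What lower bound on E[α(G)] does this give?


E[|E(G)|] = C(95, 2)·p = 4465 · (1/665) = 47/7.
E[α(G)] ≥ n − E[|E(G)|] = 95 − 47/7 = 618/7.
Numerically: ≈ 88.286.
(This is only a lower bound; the true E[α(G)] may be larger.)

E[α(G)] ≥ 618/7 ≈ 88.286.


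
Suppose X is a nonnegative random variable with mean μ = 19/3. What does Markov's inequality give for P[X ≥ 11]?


μ = E[X] = 19/3, a = 11.
Markov: P[X ≥ 11] ≤ μ/a = (19/3)/11 = 19/33.
Numerically: ≈ 0.57576.
(Since a = 11 > μ = 6.33333, the bound 19/33 is < 1 and informative.)

P[X ≥ 11] ≤ 19/33 ≈ 0.57576.


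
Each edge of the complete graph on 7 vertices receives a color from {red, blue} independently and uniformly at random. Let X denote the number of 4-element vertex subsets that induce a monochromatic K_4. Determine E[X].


Let X = Σ_S X_S over the C(7, 4) = 35 subsets S of size 4, where X_S = 1 if the K_4 on S is monochromatic.
For a fixed S, the K_4 on S has C(4, 2) = 6 edges. P[all 6 edges red] = (1/2)^6, and likewise for blue, so P[monochromatic] = 2·(1/2)^6 = 2^{1 − 6} = 1/32.
Summing: E[X] = C(7, 4) · 2^{1 − 6} = 35 · 1/32 = 35/32.
Numerically: E[X] ≈ 1.09375.

E[X] = C(7,4)·2^(1−C(4,2)) = 35/32 ≈ 1.09375.


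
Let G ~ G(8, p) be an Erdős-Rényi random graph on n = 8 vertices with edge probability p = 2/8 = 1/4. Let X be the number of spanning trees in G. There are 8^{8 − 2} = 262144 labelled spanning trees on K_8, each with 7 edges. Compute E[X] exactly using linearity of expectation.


K_8 has 8^{8 − 2} = 262144 labelled spanning trees.
For each such spanning tree H, let X_H = 1 if all 7 edges of H are present in G. Then P[X_H = 1] = p^{7} = (1/4)^{7} = 1/16384.
By linearity of expectation: E[X] = Σ_H E[X_H] = 262144 · p^{7} = 262144 · 1/16384 = 16.
Numerically: E[X] ≈ 16.

E[X] = 262144 · (1/4)^{7} = 16 ≈ 16.


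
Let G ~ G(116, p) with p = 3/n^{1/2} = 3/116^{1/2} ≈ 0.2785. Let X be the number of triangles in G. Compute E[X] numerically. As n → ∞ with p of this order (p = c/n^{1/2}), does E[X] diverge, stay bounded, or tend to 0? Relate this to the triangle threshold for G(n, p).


Number of potential triangles: C(116, 3) = 253460.
Each occurs with probability p³ ≈ (0.2785)³ ≈ 2.161110e-02.
By linearity: E[X] = C(116, 3)·p³ ≈ 253460 · 2.161110e-02 ≈ 5477.5482.
Since α = 1/2 < 1, p = c/n^{1/2} ≫ 1/n is above the triangle threshold p ~ 1/n. Asymptotically E[X] ~ (c³/6)·n^{3(1−α)} = (3³/6)·n^{1.5} → ∞; triangles are abundant w.h.p.

E[X] ≈ 5477.5482; in regime p = Θ(1/n^{1/2}) E[X] diverges (above the triangle threshold p ~ 1/n).


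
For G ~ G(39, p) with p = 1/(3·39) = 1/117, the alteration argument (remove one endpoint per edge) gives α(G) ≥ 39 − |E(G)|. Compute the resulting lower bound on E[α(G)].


E[|E(G)|] = C(39, 2)·p = 741 · (1/117) = 19/3.
E[α(G)] ≥ n − E[|E(G)|] = 39 − 19/3 = 98/3.
Numerically: ≈ 32.66667.
(This is only a lower bound; the true E[α(G)] may be larger.)

E[α(G)] ≥ 98/3 ≈ 32.66667.


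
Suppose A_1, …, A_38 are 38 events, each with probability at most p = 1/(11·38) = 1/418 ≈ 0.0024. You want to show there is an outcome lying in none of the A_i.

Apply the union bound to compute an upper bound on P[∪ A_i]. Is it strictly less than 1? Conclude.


Union bound: P[∪_{i=1}^{38} A_i] ≤ Σ_i P[A_i] ≤ 38·p = 38·(1/418) = 1/11.
Numerically: 1/11 ≈ 0.0909.
Is 1/11 < 1? YES.
Since P[∪ A_i] ≤ 1/11 < 1, the complement has P[∩ A_i^c] ≥ 1 − 1/11 = 10/11 > 0, so some outcome avoids every A_i.

38·p = 1/11 ≈ 0.0909; existence CERTIFIED by the union bound.


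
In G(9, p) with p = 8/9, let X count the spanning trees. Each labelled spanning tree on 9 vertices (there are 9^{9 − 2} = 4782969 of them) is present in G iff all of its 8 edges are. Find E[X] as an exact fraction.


K_9 has 9^{9 − 2} = 4782969 labelled spanning trees.
For each such spanning tree H, let X_H = 1 if all 8 edges of H are present in G. Then P[X_H = 1] = p^{8} = (8/9)^{8} = 16777216/43046721.
Summing the indicators: E[X] = Σ_H E[X_H] = 4782969 · p^{8} = 4782969 · 16777216/43046721 = 16777216/9.
Numerically: E[X] ≈ 1.864e+06.

E[X] = 4782969 · (8/9)^{8} = 16777216/9 ≈ 1.864e+06.


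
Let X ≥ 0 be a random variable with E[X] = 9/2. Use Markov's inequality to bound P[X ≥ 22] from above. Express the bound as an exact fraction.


μ = E[X] = 9/2, a = 22.
Markov: P[X ≥ 22] ≤ μ/a = (9/2)/22 = 9/44.
Numerically: ≈ 0.20455.
(Since a = 22 > μ = 4.50000, the bound 9/44 is < 1 and informative.)

P[X ≥ 22] ≤ 9/44 ≈ 0.20455.


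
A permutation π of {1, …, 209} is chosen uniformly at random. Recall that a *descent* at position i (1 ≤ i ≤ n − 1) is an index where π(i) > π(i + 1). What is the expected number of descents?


Write X = Σ X_I over i = 1, …, 208, with X_I the indicator of one descent.
There are 208 indicators.
For each fixed i, the pair (π(i), π(i+1)) is a uniformly random ordered pair of distinct values from {1, …, 209}; by symmetry P[π(i) > π(i+1)] = 1/2.
By linearity: E[X] = 208 · (1/2) = (209 − 1) · (1/2) = 104 ≈ 104.000000.

E[X] = 104 = 104.000000.


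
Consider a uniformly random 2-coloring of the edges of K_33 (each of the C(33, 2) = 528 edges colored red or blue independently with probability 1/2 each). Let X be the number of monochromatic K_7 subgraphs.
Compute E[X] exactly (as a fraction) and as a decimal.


Let X = Σ_S X_S over the C(33, 7) = 4272048 subsets S of size 7, where X_S = 1 if the K_7 on S is monochromatic.
For a fixed S, the K_7 on S has C(7, 2) = 21 edges. P[all 21 edges red] = (1/2)^21, and likewise for blue, so P[monochromatic] = 2·(1/2)^21 = 2^{1 − 21} = 1/1048576.
By linearity of expectation: E[X] = C(33, 7) · 2^{1 − 21} = 4272048 · 1/1048576 = 267003/65536.
Numerically: E[X] ≈ 4.07414.

E[X] = C(33,7)·2^(1−C(7,2)) = 267003/65536 ≈ 4.07414.


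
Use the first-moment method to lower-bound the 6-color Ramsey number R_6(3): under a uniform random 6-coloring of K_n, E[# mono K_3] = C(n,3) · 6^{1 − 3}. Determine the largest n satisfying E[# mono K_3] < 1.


We need C(n, 3) · 6^{1 − 3} < 1, i.e. C(n, 3) < 6^{3 − 1} = 36.
Check values of n near the boundary:
  n = 5: C(5, 3) = 10; 10 < 36? YES
  n = 6: C(6, 3) = 20; 20 < 36? YES
  n = 7: C(7, 3) = 35; 35 < 36? YES
  n = 8: C(8, 3) = 56; 56 < 36? NO
The largest n with C(n, 3) < 36 is n = 7 (where E[X] = 35/36 ≈ 0.972222). Hence R_6(3) > 7, i.e. R_6(3) ≥ 8.

Largest n = 7; hence R_6(3) > 7.


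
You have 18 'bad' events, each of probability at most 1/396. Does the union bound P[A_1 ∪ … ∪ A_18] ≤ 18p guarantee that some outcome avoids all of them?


Union bound: P[∪_{i=1}^{18} A_i] ≤ Σ_i P[A_i] ≤ 18·p = 18·(1/396) = 1/22.
Numerically: 1/22 ≈ 0.0454545.
Is 1/22 < 1? YES.
Since P[∪ A_i] ≤ 1/22 < 1, the complement has P[∩ A_i^c] ≥ 1 − 1/22 = 21/22 > 0, so some outcome avoids every A_i.

18·p = 1/22 ≈ 0.0454545; existence CERTIFIED by the union bound.


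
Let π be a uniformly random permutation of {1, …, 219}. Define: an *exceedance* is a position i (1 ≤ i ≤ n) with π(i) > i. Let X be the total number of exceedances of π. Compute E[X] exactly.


Write X = Σ_{i=1}^{219} X_i, where X_i = 1_{π(i) > i}.
For each fixed i, π(i) is uniform over {1, …, 219} (marginal of a uniform permutation), so P[π(i) > i] = (n − i)/n. Summing: Σ_{i=1}^{219} (n − i)/n = (0 + 1 + … + 218)/219 = 219(219 − 1)/(2·219) = (219 − 1)/2.
Hence E[X] = Σ_{i=1}^{219} (219 − i)/219 = 109 ≈ 109.00000.

E[X] = 109 = 109.00000.


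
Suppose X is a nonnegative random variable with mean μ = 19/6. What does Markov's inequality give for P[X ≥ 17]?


μ = E[X] = 19/6, a = 17.
Markov: P[X ≥ 17] ≤ μ/a = (19/6)/17 = 19/102.
Numerically: ≈ 0.186.
(Since a = 17 > μ = 3.167, the bound 19/102 is < 1 and informative.)

P[X ≥ 17] ≤ 19/102 ≈ 0.186.


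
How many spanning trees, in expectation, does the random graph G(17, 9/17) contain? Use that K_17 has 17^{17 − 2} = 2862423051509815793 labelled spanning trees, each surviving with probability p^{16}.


K_17 has 17^{17 − 2} = 2862423051509815793 labelled spanning trees.
For each such spanning tree H, let X_H = 1 if all 16 edges of H are present in G. Then P[X_H = 1] = p^{16} = (9/17)^{16} = 1853020188851841/48661191875666868481.
By linearity of expectation: E[X] = Σ_H E[X_H] = 2862423051509815793 · p^{16} = 2862423051509815793 · 1853020188851841/48661191875666868481 = 1853020188851841/17.
Numerically: E[X] ≈ 1.09e+14.

E[X] = 2862423051509815793 · (9/17)^{16} = 1853020188851841/17 ≈ 1.09e+14.


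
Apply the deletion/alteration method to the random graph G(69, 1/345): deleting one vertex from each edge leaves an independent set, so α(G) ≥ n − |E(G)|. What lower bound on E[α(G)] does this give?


E[|E(G)|] = C(69, 2)·p = 2346 · (1/345) = 34/5.
E[α(G)] ≥ n − E[|E(G)|] = 69 − 34/5 = 311/5.
Numerically: ≈ 62.200.
(This is only a lower bound; the true E[α(G)] may be larger.)

E[α(G)] ≥ 311/5 ≈ 62.200.


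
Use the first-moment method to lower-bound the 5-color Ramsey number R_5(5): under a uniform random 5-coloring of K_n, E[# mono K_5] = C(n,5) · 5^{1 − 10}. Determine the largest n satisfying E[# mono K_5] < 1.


We need C(n, 5) · 5^{1 − 10} < 1, i.e. C(n, 5) < 5^{10 − 1} = 1953125.
Check values of n near the boundary:
  n = 44: C(44, 5) = 1086008; 1086008 < 1953125? YES
  n = 45: C(45, 5) = 1221759; 1221759 < 1953125? YES
  n = 46: C(46, 5) = 1370754; 1370754 < 1953125? YES
  n = 47: C(47, 5) = 1533939; 1533939 < 1953125? YES
  n = 48: C(48, 5) = 1712304; 1712304 < 1953125? YES
  n = 49: C(49, 5) = 1906884; 1906884 < 1953125? YES
  n = 50: C(50, 5) = 2118760; 2118760 < 1953125? NO
The largest n with C(n, 5) < 1953125 is n = 49 (where E[X] = 1906884/1953125 ≈ 0.9763246). Hence R_5(5) > 49, i.e. R_5(5) ≥ 50.

Largest n = 49; hence R_5(5) > 49.


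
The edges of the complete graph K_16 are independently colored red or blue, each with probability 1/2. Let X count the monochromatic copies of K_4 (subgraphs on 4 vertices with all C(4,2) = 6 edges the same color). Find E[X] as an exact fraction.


Let X = Σ_S X_S over the C(16, 4) = 1820 subsets S of size 4, where X_S = 1 if the K_4 on S is monochromatic.
For a fixed S, the K_4 on S has C(4, 2) = 6 edges. P[all 6 edges red] = (1/2)^6, and likewise for blue, so P[monochromatic] = 2·(1/2)^6 = 2^{1 − 6} = 1/32.
By linearity of expectation: E[X] = C(16, 4) · 2^{1 − 6} = 1820 · 1/32 = 455/8.
Numerically: E[X] ≈ 56.875.

E[X] = C(16,4)·2^(1−C(4,2)) = 455/8 ≈ 56.875.


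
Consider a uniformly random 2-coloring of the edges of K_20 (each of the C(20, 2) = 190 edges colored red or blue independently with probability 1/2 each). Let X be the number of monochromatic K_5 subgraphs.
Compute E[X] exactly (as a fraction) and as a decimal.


Let X = Σ_S X_S over the C(20, 5) = 15504 subsets S of size 5, where X_S = 1 if the K_5 on S is monochromatic.
For a fixed S, the K_5 on S has C(5, 2) = 10 edges. P[all 10 edges red] = (1/2)^10, and likewise for blue, so P[monochromatic] = 2·(1/2)^10 = 2^{1 − 10} = 1/512.
By linearity of expectation: E[X] = C(20, 5) · 2^{1 − 10} = 15504 · 1/512 = 969/32.
Numerically: E[X] ≈ 30.28125.

E[X] = C(20,5)·2^(1−C(5,2)) = 969/32 ≈ 30.28125.


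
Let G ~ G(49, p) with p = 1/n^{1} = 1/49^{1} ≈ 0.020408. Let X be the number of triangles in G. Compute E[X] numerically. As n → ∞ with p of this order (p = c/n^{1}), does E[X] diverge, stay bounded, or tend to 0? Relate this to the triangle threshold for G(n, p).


Number of potential triangles: C(49, 3) = 18424.
Each occurs with probability p³ ≈ (0.020408)³ ≈ 8.4998598e-06.
By linearity: E[X] = C(49, 3)·p³ ≈ 18424 · 8.4998598e-06 ≈ 0.15660.
Here α = 1, so p = 1/n is exactly at the triangle threshold p ~ 1/n. Asymptotically E[X] → c³/6 = 1³/6 = 1/6 ≈ 0.16667, a bounded constant. In this regime the triangle count is asymptotically Poisson(c³/6).

E[X] ≈ 0.15660; in regime p = Θ(1/n^{1}) E[X] stays bounded (at the triangle threshold p ~ 1/n).


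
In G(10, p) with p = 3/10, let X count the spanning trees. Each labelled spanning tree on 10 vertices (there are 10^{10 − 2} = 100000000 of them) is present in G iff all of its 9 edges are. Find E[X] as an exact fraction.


K_10 has 10^{10 − 2} = 100000000 labelled spanning trees.
For each such spanning tree H, let X_H = 1 if all 9 edges of H are present in G. Then P[X_H = 1] = p^{9} = (3/10)^{9} = 19683/1000000000.
By linearity: E[X] = Σ_H E[X_H] = 100000000 · p^{9} = 100000000 · 19683/1000000000 = 19683/10.
Numerically: E[X] ≈ 1.97e+03.

E[X] = 100000000 · (3/10)^{9} = 19683/10 ≈ 1.97e+03.


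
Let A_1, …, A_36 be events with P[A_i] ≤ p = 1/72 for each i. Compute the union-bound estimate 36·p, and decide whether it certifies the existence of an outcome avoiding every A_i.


Union bound: P[∪_{i=1}^{36} A_i] ≤ Σ_i P[A_i] ≤ 36·p = 36·(1/72) = 1/2.
Numerically: 1/2 ≈ 0.500.
Is 1/2 < 1? YES.
Since P[∪ A_i] ≤ 1/2 < 1, the complement has P[∩ A_i^c] ≥ 1 − 1/2 = 1/2 > 0, so some outcome avoids every A_i.

36·p = 1/2 ≈ 0.500; existence CERTIFIED by the union bound.


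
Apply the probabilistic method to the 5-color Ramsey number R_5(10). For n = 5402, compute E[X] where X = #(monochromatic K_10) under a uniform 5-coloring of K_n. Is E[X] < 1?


E[X] = C(5402, 10) · 5^{1 − 45} = 5783128765113072203495407534935 · 5^{−44} = 5783128765113072203495407534935/5684341886080801486968994140625.
As a reduced fraction: E[X] = 1156625753022614440699081506987/1136868377216160297393798828125 ≈ 1.0174.
Is E[X] < 1? NO.
Since E[X] ≥ 1, the first-moment bound is inconclusive at n = 5402; it does NOT by itself certify R_5(10) > 5402.

E[X] = 1156625753022614440699081506987/1136868377216160297393798828125 ≈ 1.0174; E[X] ≥ 1; first-moment method inconclusive here.


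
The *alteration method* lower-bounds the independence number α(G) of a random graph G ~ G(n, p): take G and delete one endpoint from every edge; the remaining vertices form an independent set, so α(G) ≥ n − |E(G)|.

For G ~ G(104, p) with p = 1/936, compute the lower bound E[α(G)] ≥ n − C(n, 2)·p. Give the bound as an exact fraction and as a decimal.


E[|E(G)|] = C(104, 2)·p = 5356 · (1/936) = 103/18.
E[α(G)] ≥ n − E[|E(G)|] = 104 − 103/18 = 1769/18.
Numerically: ≈ 98.27778.
(This is only a lower bound; the true E[α(G)] may be larger.)

E[α(G)] ≥ 1769/18 ≈ 98.27778.


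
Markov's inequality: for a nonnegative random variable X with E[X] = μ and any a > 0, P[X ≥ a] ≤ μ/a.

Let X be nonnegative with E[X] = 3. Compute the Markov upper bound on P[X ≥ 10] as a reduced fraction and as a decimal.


μ = E[X] = 3, a = 10.
Markov: P[X ≥ 10] ≤ μ/a = (3)/10 = 3/10.
Numerically: ≈ 0.30000.
(Since a = 10 > μ = 3.00000, the bound 3/10 is < 1 and informative.)

P[X ≥ 10] ≤ 3/10 ≈ 0.30000.


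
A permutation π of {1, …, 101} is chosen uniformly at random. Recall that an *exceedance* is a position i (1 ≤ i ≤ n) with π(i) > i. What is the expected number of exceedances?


Write X = Σ_{i=1}^{101} X_i, where X_i = 1_{π(i) > i}.
For each fixed i, π(i) is uniform over {1, …, 101} (marginal of a uniform permutation), so P[π(i) > i] = (n − i)/n. Summing: Σ_{i=1}^{101} (n − i)/n = (0 + 1 + … + 100)/101 = 101(101 − 1)/(2·101) = (101 − 1)/2.
Hence E[X] = Σ_{i=1}^{101} (101 − i)/101 = 50 ≈ 50.00000.

E[X] = 50 = 50.00000.


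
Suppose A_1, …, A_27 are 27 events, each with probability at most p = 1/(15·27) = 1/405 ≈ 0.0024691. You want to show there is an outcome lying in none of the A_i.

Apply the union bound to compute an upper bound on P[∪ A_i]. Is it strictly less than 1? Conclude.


Union bound: P[∪_{i=1}^{27} A_i] ≤ Σ_i P[A_i] ≤ 27·p = 27·(1/405) = 1/15.
Numerically: 1/15 ≈ 0.0666667.
Is 1/15 < 1? YES.
Since P[∪ A_i] ≤ 1/15 < 1, the complement has P[∩ A_i^c] ≥ 1 − 1/15 = 14/15 > 0, so some outcome avoids every A_i.

27·p = 1/15 ≈ 0.0666667; existence CERTIFIED by the union bound.


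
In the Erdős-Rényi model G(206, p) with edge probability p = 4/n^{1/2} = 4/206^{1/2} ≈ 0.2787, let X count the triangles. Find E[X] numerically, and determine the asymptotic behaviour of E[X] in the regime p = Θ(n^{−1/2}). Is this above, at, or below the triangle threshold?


Number of potential triangles: C(206, 3) = 1435820.
Each occurs with probability p³ ≈ (0.2787)³ ≈ 2.164607e-02.
By linearity: E[X] = C(206, 3)·p³ ≈ 1435820 · 2.164607e-02 ≈ 31079.8663.
Since α = 1/2 < 1, p = c/n^{1/2} ≫ 1/n is above the triangle threshold p ~ 1/n. Asymptotically E[X] ~ (c³/6)·n^{3(1−α)} = (4³/6)·n^{1.5} → ∞; triangles are abundant w.h.p.

E[X] ≈ 31079.8663; in regime p = Θ(1/n^{1/2}) E[X] diverges (above the triangle threshold p ~ 1/n).


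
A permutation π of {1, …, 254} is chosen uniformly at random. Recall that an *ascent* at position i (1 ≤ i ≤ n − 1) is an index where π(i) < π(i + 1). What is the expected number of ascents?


Write X = Σ X_I over i = 1, …, 253, with X_I the indicator of one ascent.
There are 253 indicators.
For each fixed i, the pair (π(i), π(i+1)) is a uniformly random ordered pair of distinct values from {1, …, 254}; by symmetry P[π(i) < π(i+1)] = 1/2.
By linearity: E[X] = 253 · (1/2) = (254 − 1) · (1/2) = 253/2 ≈ 126.50000.

E[X] = 253/2 = 126.50000.


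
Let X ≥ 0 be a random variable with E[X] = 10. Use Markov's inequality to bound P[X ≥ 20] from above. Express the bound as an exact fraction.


μ = E[X] = 10, a = 20.
Markov: P[X ≥ 20] ≤ μ/a = (10)/20 = 1/2.
Numerically: ≈ 0.5000.
(Since a = 20 > μ = 10.0000, the bound 1/2 is < 1 and informative.)

P[X ≥ 20] ≤ 1/2 ≈ 0.5000.


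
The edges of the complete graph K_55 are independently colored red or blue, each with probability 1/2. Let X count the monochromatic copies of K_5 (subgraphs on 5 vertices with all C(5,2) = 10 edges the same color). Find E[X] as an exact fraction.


Let X = Σ_S X_S over the C(55, 5) = 3478761 subsets S of size 5, where X_S = 1 if the K_5 on S is monochromatic.
For a fixed S, the K_5 on S has C(5, 2) = 10 edges. P[all 10 edges red] = (1/2)^10, and likewise for blue, so P[monochromatic] = 2·(1/2)^10 = 2^{1 − 10} = 1/512.
By linearity: E[X] = C(55, 5) · 2^{1 − 10} = 3478761 · 1/512 = 3478761/512.
Numerically: E[X] ≈ 6794.4551.

E[X] = C(55,5)·2^(1−C(5,2)) = 3478761/512 ≈ 6794.4551.


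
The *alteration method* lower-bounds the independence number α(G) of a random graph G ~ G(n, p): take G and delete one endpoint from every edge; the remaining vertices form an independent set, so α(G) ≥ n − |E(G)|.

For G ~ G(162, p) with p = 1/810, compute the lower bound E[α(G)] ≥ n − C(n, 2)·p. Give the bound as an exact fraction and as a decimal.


E[|E(G)|] = C(162, 2)·p = 13041 · (1/810) = 161/10.
E[α(G)] ≥ n − E[|E(G)|] = 162 − 161/10 = 1459/10.
Numerically: ≈ 145.900.
(This is only a lower bound; the true E[α(G)] may be larger.)

E[α(G)] ≥ 1459/10 ≈ 145.900.


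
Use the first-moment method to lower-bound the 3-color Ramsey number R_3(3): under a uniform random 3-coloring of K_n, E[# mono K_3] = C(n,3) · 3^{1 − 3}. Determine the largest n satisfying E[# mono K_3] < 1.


We need C(n, 3) · 3^{1 − 3} < 1, i.e. C(n, 3) < 3^{3 − 1} = 9.
Check values of n near the boundary:
  n = 3: C(3, 3) = 1; 1 < 9? YES
  n = 4: C(4, 3) = 4; 4 < 9? YES
  n = 5: C(5, 3) = 10; 10 < 9? NO
  n = 6: C(6, 3) = 20; 20 < 9? NO
The largest n with C(n, 3) < 9 is n = 4 (where E[X] = 4/9 ≈ 0.444). Hence R_3(3) > 4, i.e. R_3(3) ≥ 5.

Largest n = 4; hence R_3(3) > 4.


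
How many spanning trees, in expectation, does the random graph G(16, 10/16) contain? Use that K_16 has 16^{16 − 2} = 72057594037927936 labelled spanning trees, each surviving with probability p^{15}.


K_16 has 16^{16 − 2} = 72057594037927936 labelled spanning trees.
For each such spanning tree H, let X_H = 1 if all 15 edges of H are present in G. Then P[X_H = 1] = p^{15} = (5/8)^{15} = 30517578125/35184372088832.
By linearity of expectation: E[X] = Σ_H E[X_H] = 72057594037927936 · p^{15} = 72057594037927936 · 30517578125/35184372088832 = 62500000000000.
Numerically: E[X] ≈ 6.25e+13.

E[X] = 72057594037927936 · (5/8)^{15} = 62500000000000 ≈ 6.25e+13.


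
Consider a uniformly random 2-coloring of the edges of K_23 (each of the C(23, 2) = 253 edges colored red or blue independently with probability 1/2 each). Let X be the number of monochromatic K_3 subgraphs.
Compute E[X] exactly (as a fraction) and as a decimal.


Let X = Σ_S X_S over the C(23, 3) = 1771 subsets S of size 3, where X_S = 1 if the K_3 on S is monochromatic.
For a fixed S, the K_3 on S has C(3, 2) = 3 edges. P[all 3 edges red] = (1/2)^3, and likewise for blue, so P[monochromatic] = 2·(1/2)^3 = 2^{1 − 3} = 1/4.
By linearity of expectation: E[X] = C(23, 3) · 2^{1 − 3} = 1771 · 1/4 = 1771/4.
Numerically: E[X] ≈ 442.75000.

E[X] = C(23,3)·2^(1−C(3,2)) = 1771/4 ≈ 442.75000.


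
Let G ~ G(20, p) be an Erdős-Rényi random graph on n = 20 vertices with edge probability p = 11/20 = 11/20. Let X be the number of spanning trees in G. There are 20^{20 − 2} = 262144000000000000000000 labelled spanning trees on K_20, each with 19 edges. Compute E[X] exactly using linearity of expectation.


K_20 has 20^{20 − 2} = 262144000000000000000000 labelled spanning trees.
For each such spanning tree H, let X_H = 1 if all 19 edges of H are present in G. Then P[X_H = 1] = p^{19} = (11/20)^{19} = 61159090448414546291/5242880000000000000000000.
By linearity: E[X] = Σ_H E[X_H] = 262144000000000000000000 · p^{19} = 262144000000000000000000 · 61159090448414546291/5242880000000000000000000 = 61159090448414546291/20.
Numerically: E[X] ≈ 3.06e+18.

E[X] = 262144000000000000000000 · (11/20)^{19} = 61159090448414546291/20 ≈ 3.06e+18.


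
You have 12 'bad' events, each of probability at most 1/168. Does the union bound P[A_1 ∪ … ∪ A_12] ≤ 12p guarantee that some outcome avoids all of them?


Union bound: P[∪_{i=1}^{12} A_i] ≤ Σ_i P[A_i] ≤ 12·p = 12·(1/168) = 1/14.
Numerically: 1/14 ≈ 0.071.
Is 1/14 < 1? YES.
Since P[∪ A_i] ≤ 1/14 < 1, the complement has P[∩ A_i^c] ≥ 1 − 1/14 = 13/14 > 0, so some outcome avoids every A_i.

12·p = 1/14 ≈ 0.071; existence CERTIFIED by the union bound.


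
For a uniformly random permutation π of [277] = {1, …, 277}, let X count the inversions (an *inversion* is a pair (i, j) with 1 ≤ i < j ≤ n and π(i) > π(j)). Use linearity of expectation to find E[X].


Write X = Σ X_I over the C(277, 2) = 38226 pairs i < j, with X_I the indicator of one inversion.
There are 38226 indicators.
For each fixed pair i < j, the values π(i) and π(j) are two distinct elements of {1, …, 277} in uniformly random order; by symmetry P[π(i) > π(j)] = 1/2.
By linearity: E[X] = 38226 · (1/2) = C(277, 2) · (1/2) = 38226/2 = 19113 ≈ 19113.0000.

E[X] = 19113 = 19113.0000.


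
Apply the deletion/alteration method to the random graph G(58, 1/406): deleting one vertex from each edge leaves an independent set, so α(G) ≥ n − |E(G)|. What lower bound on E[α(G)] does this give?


E[|E(G)|] = C(58, 2)·p = 1653 · (1/406) = 57/14.
E[α(G)] ≥ n − E[|E(G)|] = 58 − 57/14 = 755/14.
Numerically: ≈ 53.929.
(This is only a lower bound; the true E[α(G)] may be larger.)

E[α(G)] ≥ 755/14 ≈ 53.929.


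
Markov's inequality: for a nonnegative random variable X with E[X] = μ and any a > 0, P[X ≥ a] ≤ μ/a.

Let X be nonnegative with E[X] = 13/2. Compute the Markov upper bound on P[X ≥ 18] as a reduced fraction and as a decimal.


μ = E[X] = 13/2, a = 18.
Markov: P[X ≥ 18] ≤ μ/a = (13/2)/18 = 13/36.
Numerically: ≈ 0.36111.
(Since a = 18 > μ = 6.50000, the bound 13/36 is < 1 and informative.)

P[X ≥ 18] ≤ 13/36 ≈ 0.36111.


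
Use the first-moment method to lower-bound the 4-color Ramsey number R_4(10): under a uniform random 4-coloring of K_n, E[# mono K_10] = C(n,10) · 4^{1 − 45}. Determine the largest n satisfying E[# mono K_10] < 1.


We need C(n, 10) · 4^{1 − 45} < 1, i.e. C(n, 10) < 4^{45 − 1} = 309485009821345068724781056.
Check values of n near the boundary:
  n = 2019: C(2019, 10) = 303322949179835278009229628; 303322949179835278009229628 < 309485009821345068724781056? YES
  n = 2020: C(2020, 10) = 304832018578739931133653656; 304832018578739931133653656 < 309485009821345068724781056? YES
  n = 2021: C(2021, 10) = 306347841644770462864800616; 306347841644770462864800616 < 309485009821345068724781056? YES
  n = 2022: C(2022, 10) = 307870445231474093395937796; 307870445231474093395937796 < 309485009821345068724781056? YES
  n = 2023: C(2023, 10) = 309399856285778485315440716; 309399856285778485315440716 < 309485009821345068724781056? YES
  n = 2024: C(2024, 10) = 310936101848269937576192656; 310936101848269937576192656 < 309485009821345068724781056? NO
The largest n with C(n, 10) < 309485009821345068724781056 is n = 2023 (where E[X] = 77349964071444621328860179/77371252455336267181195264 ≈ 0.9997). Hence R_4(10) > 2023, i.e. R_4(10) ≥ 2024.

Largest n = 2023; hence R_4(10) > 2023.


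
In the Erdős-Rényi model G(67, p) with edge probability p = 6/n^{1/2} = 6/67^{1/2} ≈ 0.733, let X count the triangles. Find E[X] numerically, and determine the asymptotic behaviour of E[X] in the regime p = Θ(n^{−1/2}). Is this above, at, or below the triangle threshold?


Number of potential triangles: C(67, 3) = 47905.
Each occurs with probability p³ ≈ (0.733)³ ≈ 3.938597e-01.
By linearity: E[X] = C(67, 3)·p³ ≈ 47905 · 3.938597e-01 ≈ 18867.8490.
Since α = 1/2 < 1, p = c/n^{1/2} ≫ 1/n is above the triangle threshold p ~ 1/n. Asymptotically E[X] ~ (c³/6)·n^{3(1−α)} = (6³/6)·n^{1.5} → ∞; triangles are abundant w.h.p.

E[X] ≈ 18867.8490; in regime p = Θ(1/n^{1/2}) E[X] diverges (above the triangle threshold p ~ 1/n).


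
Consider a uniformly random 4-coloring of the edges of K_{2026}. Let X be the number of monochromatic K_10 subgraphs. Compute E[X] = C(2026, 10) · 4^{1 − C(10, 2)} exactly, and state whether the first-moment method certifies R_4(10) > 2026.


E[X] = C(2026, 10) · 4^{1 − 45} = 314029205130126398094885285 · 4^{−44} = 314029205130126398094885285/309485009821345068724781056.
As a reduced fraction: E[X] = 314029205130126398094885285/309485009821345068724781056 ≈ 1.014683.
Is E[X] < 1? NO.
Since E[X] ≥ 1, the first-moment bound is inconclusive at n = 2026; it does NOT by itself certify R_4(10) > 2026.

E[X] = 314029205130126398094885285/309485009821345068724781056 ≈ 1.014683; E[X] ≥ 1; first-moment method inconclusive here.


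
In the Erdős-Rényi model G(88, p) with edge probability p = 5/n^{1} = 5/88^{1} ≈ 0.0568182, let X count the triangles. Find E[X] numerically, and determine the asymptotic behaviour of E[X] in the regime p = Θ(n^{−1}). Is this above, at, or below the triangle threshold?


Number of potential triangles: C(88, 3) = 109736.
Each occurs with probability p³ ≈ (0.0568182)³ ≈ 1.83426465e-04.
By linearity: E[X] = C(88, 3)·p³ ≈ 109736 · 1.83426465e-04 ≈ 20.128487.
Here α = 1, so p = 5/n is exactly at the triangle threshold p ~ 1/n. Asymptotically E[X] → c³/6 = 5³/6 = 125/6 ≈ 20.833333, a bounded constant. In this regime the triangle count is asymptotically Poisson(c³/6).

E[X] ≈ 20.128487; in regime p = Θ(1/n^{1}) E[X] stays bounded (at the triangle threshold p ~ 1/n).


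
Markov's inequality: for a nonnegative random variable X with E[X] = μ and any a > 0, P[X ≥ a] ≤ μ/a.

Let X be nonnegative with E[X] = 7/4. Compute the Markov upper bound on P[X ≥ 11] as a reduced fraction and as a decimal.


μ = E[X] = 7/4, a = 11.
Markov: P[X ≥ 11] ≤ μ/a = (7/4)/11 = 7/44.
Numerically: ≈ 0.159.
(Since a = 11 > μ = 1.750, the bound 7/44 is < 1 and informative.)

P[X ≥ 11] ≤ 7/44 ≈ 0.159.


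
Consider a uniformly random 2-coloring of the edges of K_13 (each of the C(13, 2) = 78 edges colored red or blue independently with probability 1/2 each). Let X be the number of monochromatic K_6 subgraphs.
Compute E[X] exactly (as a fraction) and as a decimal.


Let X = Σ_S X_S over the C(13, 6) = 1716 subsets S of size 6, where X_S = 1 if the K_6 on S is monochromatic.
For a fixed S, the K_6 on S has C(6, 2) = 15 edges. P[all 15 edges red] = (1/2)^15, and likewise for blue, so P[monochromatic] = 2·(1/2)^15 = 2^{1 − 15} = 1/16384.
Summing: E[X] = C(13, 6) · 2^{1 − 15} = 1716 · 1/16384 = 429/4096.
Numerically: E[X] ≈ 0.10474.

E[X] = C(13,6)·2^(1−C(6,2)) = 429/4096 ≈ 0.10474.


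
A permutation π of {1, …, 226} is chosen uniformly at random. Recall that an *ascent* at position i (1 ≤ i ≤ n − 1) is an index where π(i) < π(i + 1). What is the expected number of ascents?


Write X = Σ X_I over i = 1, …, 225, with X_I the indicator of one ascent.
There are 225 indicators.
For each fixed i, the pair (π(i), π(i+1)) is a uniformly random ordered pair of distinct values from {1, …, 226}; by symmetry P[π(i) < π(i+1)] = 1/2.
By linearity: E[X] = 225 · (1/2) = (226 − 1) · (1/2) = 225/2 ≈ 112.500000.

E[X] = 225/2 = 112.500000.


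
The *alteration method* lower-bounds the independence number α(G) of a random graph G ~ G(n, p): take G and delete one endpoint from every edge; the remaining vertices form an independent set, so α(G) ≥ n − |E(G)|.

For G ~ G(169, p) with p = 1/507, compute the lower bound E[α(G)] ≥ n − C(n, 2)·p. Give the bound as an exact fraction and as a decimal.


E[|E(G)|] = C(169, 2)·p = 14196 · (1/507) = 28.
E[α(G)] ≥ n − E[|E(G)|] = 169 − 28 = 141.
Numerically: ≈ 141.00000.
(This is only a lower bound; the true E[α(G)] may be larger.)

E[α(G)] ≥ 141 ≈ 141.00000.


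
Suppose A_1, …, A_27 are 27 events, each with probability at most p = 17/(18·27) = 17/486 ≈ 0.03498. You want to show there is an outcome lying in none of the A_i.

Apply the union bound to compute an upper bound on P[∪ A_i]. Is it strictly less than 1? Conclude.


Union bound: P[∪_{i=1}^{27} A_i] ≤ Σ_i P[A_i] ≤ 27·p = 27·(17/486) = 17/18.
Numerically: 17/18 ≈ 0.94444.
Is 17/18 < 1? YES.
Since P[∪ A_i] ≤ 17/18 < 1, the complement has P[∩ A_i^c] ≥ 1 − 17/18 = 1/18 > 0, so some outcome avoids every A_i.

27·p = 17/18 ≈ 0.94444; existence CERTIFIED by the union bound.
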